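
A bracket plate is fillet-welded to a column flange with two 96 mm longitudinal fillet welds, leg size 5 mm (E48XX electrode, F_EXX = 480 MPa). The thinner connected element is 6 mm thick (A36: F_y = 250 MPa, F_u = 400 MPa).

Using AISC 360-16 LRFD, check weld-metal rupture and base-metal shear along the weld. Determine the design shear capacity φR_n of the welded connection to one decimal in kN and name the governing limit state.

146.6 kN (weld metal governs)

Weld metal: throat = 0.707×5 = 3.535 mm, L = 2×96 = 192 mm. φR_n = 0.75 × 0.6 × 480 × 3.535 × 192 = 146.6 kN.
Base metal shear (6 mm plate): yield φR_n = 1.0×0.6×250×6×192 = 172.8 kN; rupture φR_n = 0.75×0.6×400×6×192 = 207.4 kN; take 172.8 kN (yield).
Governing: min(146.6, 172.8) = 146.6 kN → weld metal.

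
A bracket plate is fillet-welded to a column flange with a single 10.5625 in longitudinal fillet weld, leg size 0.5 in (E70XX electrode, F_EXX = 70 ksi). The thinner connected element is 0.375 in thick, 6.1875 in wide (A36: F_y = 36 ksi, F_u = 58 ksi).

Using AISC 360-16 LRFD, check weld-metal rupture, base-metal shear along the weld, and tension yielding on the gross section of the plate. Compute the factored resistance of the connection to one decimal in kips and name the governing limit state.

75.2 kips (gross-section yield governs)

Weld metal: throat = 0.707×0.5 = 0.3535 in, L = 10.5625 in. φR_n = 0.75 × 0.6 × 70 × 0.3535 × 10.5625 = 117.6 kips.
Base metal shear (0.375 in plate): yield φR_n = 1.0×0.6×36×0.375×10.5625 = 85.6 kips; rupture φR_n = 0.75×0.6×58×0.375×10.5625 = 103.4 kips; take 85.6 kips (yield).
Tension yield (gross): A_g = 6.1875×0.375 = 2.3203 in². φR_n = 0.90 × 36 × 2.3203 = 75.2 kips.
Governing: min(117.6, 85.6, 75.2) = 75.2 kips → gross-section yield.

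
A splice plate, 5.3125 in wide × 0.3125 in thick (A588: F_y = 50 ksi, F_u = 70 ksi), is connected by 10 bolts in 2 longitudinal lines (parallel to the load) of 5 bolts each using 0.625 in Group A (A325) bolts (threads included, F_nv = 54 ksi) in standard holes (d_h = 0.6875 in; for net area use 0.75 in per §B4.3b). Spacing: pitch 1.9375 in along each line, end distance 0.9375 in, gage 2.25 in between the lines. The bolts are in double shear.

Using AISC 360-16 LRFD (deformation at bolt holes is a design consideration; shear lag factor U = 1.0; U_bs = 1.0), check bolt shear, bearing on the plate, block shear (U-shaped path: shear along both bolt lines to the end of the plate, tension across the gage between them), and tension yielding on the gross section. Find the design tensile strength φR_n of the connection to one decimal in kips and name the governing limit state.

Bolt shear: A_b = π(0.625)²/4 = 0.3068 in². φR_n = 0.75 × 54 × 0.3068 × 10 × 2 = 248.5 kips.
Bearing (0.3125 in plate, F_u = 70 ksi): end bolts L_c = 0.9375 − 0.6875/2 = 0.59375, R_n = min(1.2×0.59375×0.3125×70, 2.4×0.625×0.3125×70) = 15.586 kips/bolt; interior L_c = 1.9375 − 0.6875 = 1.25, R_n = 32.813 kips/bolt. φR_n = 0.75 × (2×15.586 + 8×32.813) = 220.3 kips.
Block shear: shear path 2×[0.9375+4×1.9375] = 2×8.6875 in, A_gv = 5.4297, A_nv = 2×(8.6875 − 4.5×0.75)×0.3125 = 3.3203 in²; tension across gage: (2.25 − 1×0.75)×0.3125 = 0.46875 in². R_n = min(0.6×70×3.3203, 0.6×50×5.4297) + 1.0×70×0.46875 = min(139.45, 162.89) + 32.813 = 172.26 kips. φR_n = 0.75 × 172.26 = 129.2 kips.
Tension yield (gross): A_g = 5.3125×0.3125 = 1.6602 in². φR_n = 0.90 × 50 × 1.6602 = 74.7 kips.
Governing: min(248.5, 220.3, 129.2, 74.7) = 74.7 kips → gross-section yield.

74.7 kips (gross-section yield governs)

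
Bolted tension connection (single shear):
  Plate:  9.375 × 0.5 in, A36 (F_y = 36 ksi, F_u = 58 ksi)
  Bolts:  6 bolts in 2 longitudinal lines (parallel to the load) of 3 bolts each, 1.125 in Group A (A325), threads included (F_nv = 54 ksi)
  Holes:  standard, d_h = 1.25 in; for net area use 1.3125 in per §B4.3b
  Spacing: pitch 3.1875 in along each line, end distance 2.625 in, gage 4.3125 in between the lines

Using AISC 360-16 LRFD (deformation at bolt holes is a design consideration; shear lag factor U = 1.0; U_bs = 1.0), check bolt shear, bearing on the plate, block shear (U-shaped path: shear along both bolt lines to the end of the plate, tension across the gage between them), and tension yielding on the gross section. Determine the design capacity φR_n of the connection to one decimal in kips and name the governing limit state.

151.9 kips (gross-section yield governs)

Bolt shear: A_b = π(1.125)²/4 = 0.99402 in². φR_n = 0.75 × 54 × 0.99402 × 6 × 1 = 241.5 kips.
Bearing (0.5 in plate, F_u = 58 ksi): end bolts L_c = 2.625 − 1.25/2 = 2, R_n = min(1.2×2×0.5×58, 2.4×1.125×0.5×58) = 69.6 kips/bolt; interior L_c = 3.1875 − 1.25 = 1.9375, R_n = 67.425 kips/bolt. φR_n = 0.75 × (2×69.6 + 4×67.425) = 306.7 kips.
Block shear: shear path 2×[2.625+2×3.1875] = 2×9 in, A_gv = 9, A_nv = 2×(9 − 2.5×1.3125)×0.5 = 5.7188 in²; tension across gage: (4.3125 − 1×1.3125)×0.5 = 1.5 in². R_n = min(0.6×58×5.7188, 0.6×36×9) + 1.0×58×1.5 = min(199.01, 194.4) + 87 = 281.4 kips. φR_n = 0.75 × 281.4 = 211.1 kips.
Tension yield (gross): A_g = 9.375×0.5 = 4.6875 in². φR_n = 0.90 × 36 × 4.6875 = 151.9 kips.
Governing: min(241.5, 306.7, 211.1, 151.9) = 151.9 kips → gross-section yield.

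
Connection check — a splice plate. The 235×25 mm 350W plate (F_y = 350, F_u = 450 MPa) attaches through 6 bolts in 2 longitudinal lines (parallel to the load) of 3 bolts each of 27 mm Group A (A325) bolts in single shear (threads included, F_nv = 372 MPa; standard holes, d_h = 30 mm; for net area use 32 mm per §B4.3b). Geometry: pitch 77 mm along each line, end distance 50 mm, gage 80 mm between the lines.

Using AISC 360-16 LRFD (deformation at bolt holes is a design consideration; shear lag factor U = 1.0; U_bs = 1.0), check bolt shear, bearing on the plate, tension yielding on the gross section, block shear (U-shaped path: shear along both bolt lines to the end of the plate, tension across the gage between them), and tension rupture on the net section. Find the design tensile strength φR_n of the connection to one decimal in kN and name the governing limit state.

Bolt shear: A_b = π(27)²/4 = 572.56 mm². φR_n = 0.75 × 372 × 572.56 × 6 × 1 = 958.5 kN.
Bearing (25 mm plate, F_u = 450 MPa): end bolts L_c = 50 − 30/2 = 35, R_n = min(1.2×35×25×450, 2.4×27×25×450) = 472.5 kN/bolt; interior L_c = 77 − 30 = 47, R_n = 634.5 kN/bolt. φR_n = 0.75 × (2×472.5 + 4×634.5) = 2612.3 kN.
Tension yield (gross): A_g = 235×25 = 5875 mm². φR_n = 0.90 × 350 × 5875 = 1850.6 kN.
Block shear: shear path 2×[50+2×77] = 2×204 mm, A_gv = 10200, A_nv = 2×(204 − 2.5×32)×25 = 6200 mm²; tension across gage: (80 − 1×32)×25 = 1200 mm². R_n = min(0.6×450×6200, 0.6×350×10200) + 1.0×450×1200 = min(1674, 2142) + 540 = 2214 kN. φR_n = 0.75 × 2214 = 1660.5 kN.
Tension rupture (net): A_n = (235 − 2×32)×25 = 4275 mm² (U = 1.0, A_e = A_n). φR_n = 0.75 × 450 × 4275 = 1442.8 kN.
Governing: min(958.5, 2612.3, 1850.6, 1660.5, 1442.8) = 958.5 kN → bolt shear.

958.5 kN (bolt shear governs)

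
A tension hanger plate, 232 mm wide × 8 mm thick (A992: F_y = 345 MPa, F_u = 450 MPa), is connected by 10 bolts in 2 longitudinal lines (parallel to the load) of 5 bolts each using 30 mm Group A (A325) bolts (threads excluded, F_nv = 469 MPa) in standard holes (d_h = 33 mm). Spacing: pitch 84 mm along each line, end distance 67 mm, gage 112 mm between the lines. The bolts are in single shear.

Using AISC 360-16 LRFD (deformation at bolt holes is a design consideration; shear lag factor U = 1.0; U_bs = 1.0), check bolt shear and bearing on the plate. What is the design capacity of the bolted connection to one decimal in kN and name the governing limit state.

Bolt shear: A_b = π(30)²/4 = 706.86 mm². φR_n = 0.75 × 469 × 706.86 × 10 × 1 = 2486.4 kN.
Bearing (8 mm plate, F_u = 450 MPa): end bolts L_c = 67 − 33/2 = 50.5, R_n = min(1.2×50.5×8×450, 2.4×30×8×450) = 218.16 kN/bolt; interior L_c = 84 − 33 = 51, R_n = 220.32 kN/bolt. φR_n = 0.75 × (2×218.16 + 8×220.32) = 1649.2 kN.
Governing: min(2486.4, 1649.2) = 1649.2 kN → bearing.

1649.2 kN (bearing governs)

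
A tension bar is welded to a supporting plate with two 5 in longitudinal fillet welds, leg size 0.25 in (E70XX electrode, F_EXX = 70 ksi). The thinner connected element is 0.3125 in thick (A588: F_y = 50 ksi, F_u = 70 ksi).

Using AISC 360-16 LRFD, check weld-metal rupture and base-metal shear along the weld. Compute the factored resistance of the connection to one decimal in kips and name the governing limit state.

Weld metal: throat = 0.707×0.25 = 0.17675 in, L = 2×5 = 10 in. φR_n = 0.75 × 0.6 × 70 × 0.17675 × 10 = 55.7 kips.
Base metal shear (0.3125 in plate): yield φR_n = 1.0×0.6×50×0.3125×10 = 93.8 kips; rupture φR_n = 0.75×0.6×70×0.3125×10 = 98.4 kips; take 93.8 kips (yield).
Governing: min(55.7, 93.8) = 55.7 kips → weld metal.

55.7 kips (weld metal governs)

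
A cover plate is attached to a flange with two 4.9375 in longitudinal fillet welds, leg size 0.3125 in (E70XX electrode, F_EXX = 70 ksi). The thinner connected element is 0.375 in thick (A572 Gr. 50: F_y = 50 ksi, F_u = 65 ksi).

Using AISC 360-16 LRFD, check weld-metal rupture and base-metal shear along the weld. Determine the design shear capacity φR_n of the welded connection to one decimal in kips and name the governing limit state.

68.7 kips (weld metal governs)

Weld metal: throat = 0.707×0.3125 = 0.22094 in, L = 2×4.9375 = 9.875 in. φR_n = 0.75 × 0.6 × 70 × 0.22094 × 9.875 = 68.7 kips.
Base metal shear (0.375 in plate): yield φR_n = 1.0×0.6×50×0.375×9.875 = 111.1 kips; rupture φR_n = 0.75×0.6×65×0.375×9.875 = 108.3 kips; take 108.3 kips (rupture).
Governing: min(68.7, 108.3) = 68.7 kips → weld metal.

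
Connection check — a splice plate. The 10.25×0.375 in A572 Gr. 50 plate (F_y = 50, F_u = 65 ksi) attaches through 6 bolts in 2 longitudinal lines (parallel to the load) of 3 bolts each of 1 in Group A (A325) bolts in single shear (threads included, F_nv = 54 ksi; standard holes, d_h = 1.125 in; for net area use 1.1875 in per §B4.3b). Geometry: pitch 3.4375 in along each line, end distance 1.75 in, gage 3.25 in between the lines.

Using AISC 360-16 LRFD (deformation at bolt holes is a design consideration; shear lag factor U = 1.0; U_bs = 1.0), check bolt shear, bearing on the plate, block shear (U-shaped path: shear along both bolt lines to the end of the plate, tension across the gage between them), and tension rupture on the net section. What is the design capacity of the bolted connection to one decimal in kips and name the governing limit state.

Bolt shear: A_b = π(1)²/4 = 0.7854 in². φR_n = 0.75 × 54 × 0.7854 × 6 × 1 = 190.9 kips.
Bearing (0.375 in plate, F_u = 65 ksi): end bolts L_c = 1.75 − 1.125/2 = 1.1875, R_n = min(1.2×1.1875×0.375×65, 2.4×1×0.375×65) = 34.734 kips/bolt; interior L_c = 3.4375 − 1.125 = 2.3125, R_n = 58.5 kips/bolt. φR_n = 0.75 × (2×34.734 + 4×58.5) = 227.6 kips.
Block shear: shear path 2×[1.75+2×3.4375] = 2×8.625 in, A_gv = 6.4688, A_nv = 2×(8.625 − 2.5×1.1875)×0.375 = 4.2422 in²; tension across gage: (3.25 − 1×1.1875)×0.375 = 0.77344 in². R_n = min(0.6×65×4.2422, 0.6×50×6.4688) + 1.0×65×0.77344 = min(165.45, 194.06) + 50.274 = 215.72 kips. φR_n = 0.75 × 215.72 = 161.8 kips.
Tension rupture (net): A_n = (10.25 − 2×1.1875)×0.375 = 2.9531 in² (U = 1.0, A_e = A_n). φR_n = 0.75 × 65 × 2.9531 = 144.0 kips.
Governing: min(190.9, 227.6, 161.8, 144.0) = 144.0 kips → net-section rupture.

144.0 kips (net-section rupture governs)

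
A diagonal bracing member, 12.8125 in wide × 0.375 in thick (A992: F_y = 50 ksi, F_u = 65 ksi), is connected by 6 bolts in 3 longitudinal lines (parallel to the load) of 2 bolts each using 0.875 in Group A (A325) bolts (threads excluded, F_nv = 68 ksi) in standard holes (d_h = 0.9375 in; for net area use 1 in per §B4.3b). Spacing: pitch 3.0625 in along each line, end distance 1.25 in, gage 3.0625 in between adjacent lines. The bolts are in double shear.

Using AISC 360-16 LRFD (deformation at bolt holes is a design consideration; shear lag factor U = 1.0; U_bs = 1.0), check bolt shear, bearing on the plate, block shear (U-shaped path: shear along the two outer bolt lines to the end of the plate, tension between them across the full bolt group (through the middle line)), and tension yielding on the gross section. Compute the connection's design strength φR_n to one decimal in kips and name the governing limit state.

Bolt shear: A_b = π(0.875)²/4 = 0.60132 in². φR_n = 0.75 × 68 × 0.60132 × 6 × 2 = 368.0 kips.
Bearing (0.375 in plate, F_u = 65 ksi): end bolts L_c = 1.25 − 0.9375/2 = 0.78125, R_n = min(1.2×0.78125×0.375×65, 2.4×0.875×0.375×65) = 22.852 kips/bolt; interior L_c = 3.0625 − 0.9375 = 2.125, R_n = 51.188 kips/bolt. φR_n = 0.75 × (3×22.852 + 3×51.188) = 166.6 kips.
Block shear: shear path 2×[1.25+1×3.0625] = 2×4.3125 in, A_gv = 3.2344, A_nv = 2×(4.3125 − 1.5×1)×0.375 = 2.1094 in²; tension across gage: (6.125 − 2×1)×0.375 = 1.5469 in². R_n = min(0.6×65×2.1094, 0.6×50×3.2344) + 1.0×65×1.5469 = min(82.267, 97.032) + 100.55 = 182.82 kips. φR_n = 0.75 × 182.82 = 137.1 kips.
Tension yield (gross): A_g = 12.8125×0.375 = 4.8047 in². φR_n = 0.90 × 50 × 4.8047 = 216.2 kips.
Governing: min(368.0, 166.6, 137.1, 216.2) = 137.1 kips → block shear.

137.1 kips (block shear governs)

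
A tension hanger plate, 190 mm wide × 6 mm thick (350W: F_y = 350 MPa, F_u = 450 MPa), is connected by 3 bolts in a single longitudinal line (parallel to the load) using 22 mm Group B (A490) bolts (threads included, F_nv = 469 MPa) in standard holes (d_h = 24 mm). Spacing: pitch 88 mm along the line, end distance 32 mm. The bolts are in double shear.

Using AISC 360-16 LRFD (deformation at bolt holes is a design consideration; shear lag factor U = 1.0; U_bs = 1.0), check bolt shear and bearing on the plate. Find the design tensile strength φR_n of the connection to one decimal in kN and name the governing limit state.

262.4 kN (bearing governs)

Bolt shear: A_b = π(22)²/4 = 380.13 mm². φR_n = 0.75 × 469 × 380.13 × 3 × 2 = 802.3 kN.
Bearing (6 mm plate, F_u = 450 MPa): end bolts L_c = 32 − 24/2 = 20, R_n = min(1.2×20×6×450, 2.4×22×6×450) = 64.8 kN/bolt; interior L_c = 88 − 24 = 64, R_n = 142.56 kN/bolt. φR_n = 0.75 × (1×64.8 + 2×142.56) = 262.4 kN.
Governing: min(802.3, 262.4) = 262.4 kN → bearing.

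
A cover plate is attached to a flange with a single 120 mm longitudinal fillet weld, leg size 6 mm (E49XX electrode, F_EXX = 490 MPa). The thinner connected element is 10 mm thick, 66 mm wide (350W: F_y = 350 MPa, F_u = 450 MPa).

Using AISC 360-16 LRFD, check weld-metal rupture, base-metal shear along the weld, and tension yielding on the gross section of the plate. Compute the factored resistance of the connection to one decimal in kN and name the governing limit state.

112.2 kN (weld metal governs)

Weld metal: throat = 0.707×6 = 4.242 mm, L = 120 mm. φR_n = 0.75 × 0.6 × 490 × 4.242 × 120 = 112.2 kN.
Base metal shear (10 mm plate): yield φR_n = 1.0×0.6×350×10×120 = 252.0 kN; rupture φR_n = 0.75×0.6×450×10×120 = 243.0 kN; take 243.0 kN (rupture).
Tension yield (gross): A_g = 66×10 = 660 mm². φR_n = 0.90 × 350 × 660 = 207.9 kN.
Governing: min(112.2, 243.0, 207.9) = 112.2 kN → weld metal.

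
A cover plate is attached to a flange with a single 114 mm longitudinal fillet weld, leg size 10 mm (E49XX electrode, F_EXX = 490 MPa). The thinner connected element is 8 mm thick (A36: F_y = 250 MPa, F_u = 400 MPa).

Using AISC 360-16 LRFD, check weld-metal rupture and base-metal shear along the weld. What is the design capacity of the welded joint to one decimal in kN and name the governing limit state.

Weld metal: throat = 0.707×10 = 7.07 mm, L = 114 mm. φR_n = 0.75 × 0.6 × 490 × 7.07 × 114 = 177.7 kN.
Base metal shear (8 mm plate): yield φR_n = 1.0×0.6×250×8×114 = 136.8 kN; rupture φR_n = 0.75×0.6×400×8×114 = 164.2 kN; take 136.8 kN (yield).
Governing: min(177.7, 136.8) = 136.8 kN → base-metal shear.

136.8 kN (base-metal shear governs)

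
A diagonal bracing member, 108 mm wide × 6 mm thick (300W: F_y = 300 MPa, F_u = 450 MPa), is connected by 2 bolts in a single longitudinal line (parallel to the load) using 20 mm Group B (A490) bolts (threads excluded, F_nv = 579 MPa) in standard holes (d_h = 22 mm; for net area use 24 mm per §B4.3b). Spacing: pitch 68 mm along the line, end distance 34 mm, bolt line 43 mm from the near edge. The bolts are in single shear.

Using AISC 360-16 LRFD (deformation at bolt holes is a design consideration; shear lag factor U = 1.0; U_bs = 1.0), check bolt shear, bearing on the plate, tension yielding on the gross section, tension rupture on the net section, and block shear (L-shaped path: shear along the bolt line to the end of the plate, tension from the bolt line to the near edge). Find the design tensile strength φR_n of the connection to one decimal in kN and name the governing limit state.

143.0 kN (block shear governs)

Bolt shear: A_b = π(20)²/4 = 314.16 mm². φR_n = 0.75 × 579 × 314.16 × 2 × 1 = 272.8 kN.
Bearing (6 mm plate, F_u = 450 MPa): end bolts L_c = 34 − 22/2 = 23, R_n = min(1.2×23×6×450, 2.4×20×6×450) = 74.52 kN/bolt; interior L_c = 68 − 22 = 46, R_n = 129.6 kN/bolt. φR_n = 0.75 × (1×74.52 + 1×129.6) = 153.1 kN.
Tension yield (gross): A_g = 108×6 = 648 mm². φR_n = 0.90 × 300 × 648 = 175.0 kN.
Tension rupture (net): A_n = (108 − 1×24)×6 = 504 mm² (U = 1.0, A_e = A_n). φR_n = 0.75 × 450 × 504 = 170.1 kN.
Block shear: shear path 1×[34+1×68] = 1×102 mm, A_gv = 612, A_nv = 1×(102 − 1.5×24)×6 = 396 mm²; tension to near edge: (43 − 0.5×24)×6 = 186 mm². R_n = min(0.6×450×396, 0.6×300×612) + 1.0×450×186 = min(106.92, 110.16) + 83.7 = 190.62 kN. φR_n = 0.75 × 190.62 = 143.0 kN.
Governing: min(272.8, 153.1, 175.0, 170.1, 143.0) = 143.0 kN → block shear.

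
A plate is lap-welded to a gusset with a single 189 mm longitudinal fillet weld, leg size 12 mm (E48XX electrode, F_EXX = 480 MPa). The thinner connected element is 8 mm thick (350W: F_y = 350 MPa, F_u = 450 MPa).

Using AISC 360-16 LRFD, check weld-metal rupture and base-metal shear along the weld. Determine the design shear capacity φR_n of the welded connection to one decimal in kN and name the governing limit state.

306.2 kN (base-metal shear governs)

Weld metal: throat = 0.707×12 = 8.484 mm, L = 189 mm. φR_n = 0.75 × 0.6 × 480 × 8.484 × 189 = 346.4 kN.
Base metal shear (8 mm plate): yield φR_n = 1.0×0.6×350×8×189 = 317.5 kN; rupture φR_n = 0.75×0.6×450×8×189 = 306.2 kN; take 306.2 kN (rupture).
Governing: min(346.4, 306.2) = 306.2 kN → base-metal shear.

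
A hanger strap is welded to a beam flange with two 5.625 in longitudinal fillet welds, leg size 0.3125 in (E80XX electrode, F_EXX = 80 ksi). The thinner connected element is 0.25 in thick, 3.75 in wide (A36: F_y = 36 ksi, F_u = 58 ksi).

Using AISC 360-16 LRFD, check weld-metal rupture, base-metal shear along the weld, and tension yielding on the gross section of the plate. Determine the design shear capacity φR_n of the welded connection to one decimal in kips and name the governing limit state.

Weld metal: throat = 0.707×0.3125 = 0.22094 in, L = 2×5.625 = 11.25 in. φR_n = 0.75 × 0.6 × 80 × 0.22094 × 11.25 = 89.5 kips.
Base metal shear (0.25 in plate): yield φR_n = 1.0×0.6×36×0.25×11.25 = 60.8 kips; rupture φR_n = 0.75×0.6×58×0.25×11.25 = 73.4 kips; take 60.8 kips (yield).
Tension yield (gross): A_g = 3.75×0.25 = 0.9375 in². φR_n = 0.90 × 36 × 0.9375 = 30.4 kips.
Governing: min(89.5, 60.8, 30.4) = 30.4 kips → gross-section yield.

30.4 kips (gross-section yield governs)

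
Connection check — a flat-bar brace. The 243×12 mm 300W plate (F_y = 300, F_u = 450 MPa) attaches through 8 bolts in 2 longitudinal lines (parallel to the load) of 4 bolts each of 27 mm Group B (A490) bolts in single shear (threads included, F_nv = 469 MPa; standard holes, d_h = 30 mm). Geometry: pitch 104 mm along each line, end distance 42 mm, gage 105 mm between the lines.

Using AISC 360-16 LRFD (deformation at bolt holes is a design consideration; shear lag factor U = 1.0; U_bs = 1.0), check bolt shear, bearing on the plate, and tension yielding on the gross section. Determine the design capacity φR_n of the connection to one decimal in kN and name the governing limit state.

787.3 kN (gross-section yield governs)

Bolt shear: A_b = π(27)²/4 = 572.56 mm². φR_n = 0.75 × 469 × 572.56 × 8 × 1 = 1611.2 kN.
Bearing (12 mm plate, F_u = 450 MPa): end bolts L_c = 42 − 30/2 = 27, R_n = min(1.2×27×12×450, 2.4×27×12×450) = 174.96 kN/bolt; interior L_c = 104 − 30 = 74, R_n = 349.92 kN/bolt. φR_n = 0.75 × (2×174.96 + 6×349.92) = 1837.1 kN.
Tension yield (gross): A_g = 243×12 = 2916 mm². φR_n = 0.90 × 300 × 2916 = 787.3 kN.
Governing: min(1611.2, 1837.1, 787.3) = 787.3 kN → gross-section yield.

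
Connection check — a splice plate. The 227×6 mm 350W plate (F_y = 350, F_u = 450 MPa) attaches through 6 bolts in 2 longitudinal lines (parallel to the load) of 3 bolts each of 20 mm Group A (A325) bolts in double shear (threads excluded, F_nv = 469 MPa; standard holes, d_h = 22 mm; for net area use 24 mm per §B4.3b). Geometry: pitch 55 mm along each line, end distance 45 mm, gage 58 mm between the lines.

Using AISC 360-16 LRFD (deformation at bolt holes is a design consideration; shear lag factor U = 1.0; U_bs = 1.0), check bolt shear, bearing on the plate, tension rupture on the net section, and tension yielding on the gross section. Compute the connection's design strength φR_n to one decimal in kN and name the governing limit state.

362.5 kN (net-section rupture governs)

Bolt shear: A_b = π(20)²/4 = 314.16 mm². φR_n = 0.75 × 469 × 314.16 × 6 × 2 = 1326.1 kN.
Bearing (6 mm plate, F_u = 450 MPa): end bolts L_c = 45 − 22/2 = 34, R_n = min(1.2×34×6×450, 2.4×20×6×450) = 110.16 kN/bolt; interior L_c = 55 − 22 = 33, R_n = 106.92 kN/bolt. φR_n = 0.75 × (2×110.16 + 4×106.92) = 486.0 kN.
Tension rupture (net): A_n = (227 − 2×24)×6 = 1074 mm² (U = 1.0, A_e = A_n). φR_n = 0.75 × 450 × 1074 = 362.5 kN.
Tension yield (gross): A_g = 227×6 = 1362 mm². φR_n = 0.90 × 350 × 1362 = 429.0 kN.
Governing: min(1326.1, 486.0, 362.5, 429.0) = 362.5 kN → net-section rupture.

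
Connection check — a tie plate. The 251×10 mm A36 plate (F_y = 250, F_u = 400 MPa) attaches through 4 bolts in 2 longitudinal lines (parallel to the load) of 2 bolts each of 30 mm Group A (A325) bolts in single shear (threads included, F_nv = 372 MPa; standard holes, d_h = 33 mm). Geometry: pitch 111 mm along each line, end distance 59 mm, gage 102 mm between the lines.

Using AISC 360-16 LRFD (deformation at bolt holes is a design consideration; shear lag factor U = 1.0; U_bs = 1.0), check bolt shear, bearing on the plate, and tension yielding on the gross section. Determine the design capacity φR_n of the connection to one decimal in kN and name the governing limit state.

564.8 kN (gross-section yield governs)

Bolt shear: A_b = π(30)²/4 = 706.86 mm². φR_n = 0.75 × 372 × 706.86 × 4 × 1 = 788.9 kN.
Bearing (10 mm plate, F_u = 400 MPa): end bolts L_c = 59 − 33/2 = 42.5, R_n = min(1.2×42.5×10×400, 2.4×30×10×400) = 204 kN/bolt; interior L_c = 111 − 33 = 78, R_n = 288 kN/bolt. φR_n = 0.75 × (2×204 + 2×288) = 738.0 kN.
Tension yield (gross): A_g = 251×10 = 2510 mm². φR_n = 0.90 × 250 × 2510 = 564.8 kN.
Governing: min(788.9, 738.0, 564.8) = 564.8 kN → gross-section yield.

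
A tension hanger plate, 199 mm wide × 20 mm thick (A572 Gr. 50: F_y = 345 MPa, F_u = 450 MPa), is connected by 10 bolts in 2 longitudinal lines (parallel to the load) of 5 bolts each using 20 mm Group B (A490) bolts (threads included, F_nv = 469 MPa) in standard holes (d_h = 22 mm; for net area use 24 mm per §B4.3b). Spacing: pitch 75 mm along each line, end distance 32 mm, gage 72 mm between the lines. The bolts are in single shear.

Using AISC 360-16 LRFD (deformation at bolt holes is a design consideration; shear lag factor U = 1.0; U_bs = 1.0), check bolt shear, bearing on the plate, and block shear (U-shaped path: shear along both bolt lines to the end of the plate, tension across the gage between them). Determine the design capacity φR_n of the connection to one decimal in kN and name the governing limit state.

Bolt shear: A_b = π(20)²/4 = 314.16 mm². φR_n = 0.75 × 469 × 314.16 × 10 × 1 = 1105.1 kN.
Bearing (20 mm plate, F_u = 450 MPa): end bolts L_c = 32 − 22/2 = 21, R_n = min(1.2×21×20×450, 2.4×20×20×450) = 226.8 kN/bolt; interior L_c = 75 − 22 = 53, R_n = 432 kN/bolt. φR_n = 0.75 × (2×226.8 + 8×432) = 2932.2 kN.
Block shear: shear path 2×[32+4×75] = 2×332 mm, A_gv = 13280, A_nv = 2×(332 − 4.5×24)×20 = 8960 mm²; tension across gage: (72 − 1×24)×20 = 960 mm². R_n = min(0.6×450×8960, 0.6×345×13280) + 1.0×450×960 = min(2419.2, 2749) + 432 = 2851.2 kN. φR_n = 0.75 × 2851.2 = 2138.4 kN.
Governing: min(1105.1, 2932.2, 2138.4) = 1105.1 kN → bolt shear.

1105.1 kN (bolt shear governs)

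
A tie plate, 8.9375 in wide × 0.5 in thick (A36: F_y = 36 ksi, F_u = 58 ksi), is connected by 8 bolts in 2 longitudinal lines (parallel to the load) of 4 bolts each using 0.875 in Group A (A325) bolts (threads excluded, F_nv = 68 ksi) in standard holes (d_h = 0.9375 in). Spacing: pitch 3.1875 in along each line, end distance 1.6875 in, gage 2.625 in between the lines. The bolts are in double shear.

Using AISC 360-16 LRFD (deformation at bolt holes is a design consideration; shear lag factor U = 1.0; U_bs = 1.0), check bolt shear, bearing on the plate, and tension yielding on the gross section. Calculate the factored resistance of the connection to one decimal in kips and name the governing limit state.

Bolt shear: A_b = π(0.875)²/4 = 0.60132 in². φR_n = 0.75 × 68 × 0.60132 × 8 × 2 = 490.7 kips.
Bearing (0.5 in plate, F_u = 58 ksi): end bolts L_c = 1.6875 − 0.9375/2 = 1.21875, R_n = min(1.2×1.21875×0.5×58, 2.4×0.875×0.5×58) = 42.413 kips/bolt; interior L_c = 3.1875 − 0.9375 = 2.25, R_n = 60.9 kips/bolt. φR_n = 0.75 × (2×42.413 + 6×60.9) = 337.7 kips.
Tension yield (gross): A_g = 8.9375×0.5 = 4.4688 in². φR_n = 0.90 × 36 × 4.4688 = 144.8 kips.
Governing: min(490.7, 337.7, 144.8) = 144.8 kips → gross-section yield.

144.8 kips (gross-section yield governs)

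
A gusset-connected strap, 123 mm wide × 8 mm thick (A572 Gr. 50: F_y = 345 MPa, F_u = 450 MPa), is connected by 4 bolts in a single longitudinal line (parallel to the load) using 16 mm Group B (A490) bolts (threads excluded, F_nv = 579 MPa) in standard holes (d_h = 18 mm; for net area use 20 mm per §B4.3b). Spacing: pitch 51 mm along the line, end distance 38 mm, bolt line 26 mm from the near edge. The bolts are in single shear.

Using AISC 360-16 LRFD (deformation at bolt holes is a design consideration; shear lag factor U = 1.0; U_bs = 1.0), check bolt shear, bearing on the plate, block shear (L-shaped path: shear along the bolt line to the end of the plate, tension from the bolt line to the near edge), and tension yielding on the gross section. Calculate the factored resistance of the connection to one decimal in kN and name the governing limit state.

239.2 kN (block shear governs)

Bolt shear: A_b = π(16)²/4 = 201.06 mm². φR_n = 0.75 × 579 × 201.06 × 4 × 1 = 349.2 kN.
Bearing (8 mm plate, F_u = 450 MPa): end bolts L_c = 38 − 18/2 = 29, R_n = min(1.2×29×8×450, 2.4×16×8×450) = 125.28 kN/bolt; interior L_c = 51 − 18 = 33, R_n = 138.24 kN/bolt. φR_n = 0.75 × (1×125.28 + 3×138.24) = 405.0 kN.
Block shear: shear path 1×[38+3×51] = 1×191 mm, A_gv = 1528, A_nv = 1×(191 − 3.5×20)×8 = 968 mm²; tension to near edge: (26 − 0.5×20)×8 = 128 mm². R_n = min(0.6×450×968, 0.6×345×1528) + 1.0×450×128 = min(261.36, 316.3) + 57.6 = 318.96 kN. φR_n = 0.75 × 318.96 = 239.2 kN.
Tension yield (gross): A_g = 123×8 = 984 mm². φR_n = 0.90 × 345 × 984 = 305.5 kN.
Governing: min(349.2, 405.0, 239.2, 305.5) = 239.2 kN → block shear.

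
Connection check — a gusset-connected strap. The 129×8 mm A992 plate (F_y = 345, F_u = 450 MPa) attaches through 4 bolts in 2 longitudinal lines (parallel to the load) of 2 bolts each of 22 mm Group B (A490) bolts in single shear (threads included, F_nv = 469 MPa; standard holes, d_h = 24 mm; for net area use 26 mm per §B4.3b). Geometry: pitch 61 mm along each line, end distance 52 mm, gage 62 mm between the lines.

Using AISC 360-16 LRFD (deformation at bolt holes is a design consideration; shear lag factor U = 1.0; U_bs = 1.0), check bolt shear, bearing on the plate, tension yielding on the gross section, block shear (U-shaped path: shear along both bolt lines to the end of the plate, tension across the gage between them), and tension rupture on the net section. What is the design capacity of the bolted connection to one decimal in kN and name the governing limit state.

207.9 kN (net-section rupture governs)

Bolt shear: A_b = π(22)²/4 = 380.13 mm². φR_n = 0.75 × 469 × 380.13 × 4 × 1 = 534.8 kN.
Bearing (8 mm plate, F_u = 450 MPa): end bolts L_c = 52 − 24/2 = 40, R_n = min(1.2×40×8×450, 2.4×22×8×450) = 172.8 kN/bolt; interior L_c = 61 − 24 = 37, R_n = 159.84 kN/bolt. φR_n = 0.75 × (2×172.8 + 2×159.84) = 499.0 kN.
Tension yield (gross): A_g = 129×8 = 1032 mm². φR_n = 0.90 × 345 × 1032 = 320.4 kN.
Block shear: shear path 2×[52+1×61] = 2×113 mm, A_gv = 1808, A_nv = 2×(113 − 1.5×26)×8 = 1184 mm²; tension across gage: (62 − 1×26)×8 = 288 mm². R_n = min(0.6×450×1184, 0.6×345×1808) + 1.0×450×288 = min(319.68, 374.26) + 129.6 = 449.28 kN. φR_n = 0.75 × 449.28 = 337.0 kN.
Tension rupture (net): A_n = (129 − 2×26)×8 = 616 mm² (U = 1.0, A_e = A_n). φR_n = 0.75 × 450 × 616 = 207.9 kN.
Governing: min(534.8, 499.0, 320.4, 337.0, 207.9) = 207.9 kN → net-section rupture.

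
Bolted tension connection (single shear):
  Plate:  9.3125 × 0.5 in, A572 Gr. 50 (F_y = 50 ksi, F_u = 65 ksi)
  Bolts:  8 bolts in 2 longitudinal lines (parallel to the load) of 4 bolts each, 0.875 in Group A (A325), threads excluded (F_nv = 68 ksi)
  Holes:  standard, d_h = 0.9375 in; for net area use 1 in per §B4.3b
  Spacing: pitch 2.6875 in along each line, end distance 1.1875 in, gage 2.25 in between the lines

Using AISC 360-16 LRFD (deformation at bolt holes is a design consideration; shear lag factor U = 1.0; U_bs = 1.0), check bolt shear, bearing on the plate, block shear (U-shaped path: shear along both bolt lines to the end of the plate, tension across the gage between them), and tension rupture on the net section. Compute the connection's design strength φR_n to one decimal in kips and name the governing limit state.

Bolt shear: A_b = π(0.875)²/4 = 0.60132 in². φR_n = 0.75 × 68 × 0.60132 × 8 × 1 = 245.3 kips.
Bearing (0.5 in plate, F_u = 65 ksi): end bolts L_c = 1.1875 − 0.9375/2 = 0.71875, R_n = min(1.2×0.71875×0.5×65, 2.4×0.875×0.5×65) = 28.031 kips/bolt; interior L_c = 2.6875 − 0.9375 = 1.75, R_n = 68.25 kips/bolt. φR_n = 0.75 × (2×28.031 + 6×68.25) = 349.2 kips.
Block shear: shear path 2×[1.1875+3×2.6875] = 2×9.25 in, A_gv = 9.25, A_nv = 2×(9.25 − 3.5×1)×0.5 = 5.75 in²; tension across gage: (2.25 − 1×1)×0.5 = 0.625 in². R_n = min(0.6×65×5.75, 0.6×50×9.25) + 1.0×65×0.625 = min(224.25, 277.5) + 40.625 = 264.88 kips. φR_n = 0.75 × 264.88 = 198.7 kips.
Tension rupture (net): A_n = (9.3125 − 2×1)×0.5 = 3.6563 in² (U = 1.0, A_e = A_n). φR_n = 0.75 × 65 × 3.6563 = 178.2 kips.
Governing: min(245.3, 349.2, 198.7, 178.2) = 178.2 kips → net-section rupture.

178.2 kips (net-section rupture governs)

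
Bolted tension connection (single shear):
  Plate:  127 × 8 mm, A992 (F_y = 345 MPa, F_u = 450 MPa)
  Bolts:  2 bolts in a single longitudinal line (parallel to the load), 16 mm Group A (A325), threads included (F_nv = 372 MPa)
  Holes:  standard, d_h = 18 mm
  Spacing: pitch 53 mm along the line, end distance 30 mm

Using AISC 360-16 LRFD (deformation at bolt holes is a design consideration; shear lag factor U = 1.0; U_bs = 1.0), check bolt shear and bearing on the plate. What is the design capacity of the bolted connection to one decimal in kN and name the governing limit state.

Bolt shear: A_b = π(16)²/4 = 201.06 mm². φR_n = 0.75 × 372 × 201.06 × 2 × 1 = 112.2 kN.
Bearing (8 mm plate, F_u = 450 MPa): end bolts L_c = 30 − 18/2 = 21, R_n = min(1.2×21×8×450, 2.4×16×8×450) = 90.72 kN/bolt; interior L_c = 53 − 18 = 35, R_n = 138.24 kN/bolt. φR_n = 0.75 × (1×90.72 + 1×138.24) = 171.7 kN.
Governing: min(112.2, 171.7) = 112.2 kN → bolt shear.

112.2 kN (bolt shear governs)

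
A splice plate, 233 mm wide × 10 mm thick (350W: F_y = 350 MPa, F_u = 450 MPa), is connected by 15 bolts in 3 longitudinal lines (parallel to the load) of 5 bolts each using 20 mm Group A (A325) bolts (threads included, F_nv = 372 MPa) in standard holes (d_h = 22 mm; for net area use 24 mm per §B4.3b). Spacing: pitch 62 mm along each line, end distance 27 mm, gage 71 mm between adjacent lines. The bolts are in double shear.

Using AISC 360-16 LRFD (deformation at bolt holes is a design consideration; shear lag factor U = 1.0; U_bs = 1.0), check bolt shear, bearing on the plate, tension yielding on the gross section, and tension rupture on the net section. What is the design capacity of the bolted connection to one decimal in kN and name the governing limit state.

543.4 kN (net-section rupture governs)

Bolt shear: A_b = π(20)²/4 = 314.16 mm². φR_n = 0.75 × 372 × 314.16 × 15 × 2 = 2629.5 kN.
Bearing (10 mm plate, F_u = 450 MPa): end bolts L_c = 27 − 22/2 = 16, R_n = min(1.2×16×10×450, 2.4×20×10×450) = 86.4 kN/bolt; interior L_c = 62 − 22 = 40, R_n = 216 kN/bolt. φR_n = 0.75 × (3×86.4 + 12×216) = 2138.4 kN.
Tension yield (gross): A_g = 233×10 = 2330 mm². φR_n = 0.90 × 350 × 2330 = 734.0 kN.
Tension rupture (net): A_n = (233 − 3×24)×10 = 1610 mm² (U = 1.0, A_e = A_n). φR_n = 0.75 × 450 × 1610 = 543.4 kN.
Governing: min(2629.5, 2138.4, 734.0, 543.4) = 543.4 kN → net-section rupture.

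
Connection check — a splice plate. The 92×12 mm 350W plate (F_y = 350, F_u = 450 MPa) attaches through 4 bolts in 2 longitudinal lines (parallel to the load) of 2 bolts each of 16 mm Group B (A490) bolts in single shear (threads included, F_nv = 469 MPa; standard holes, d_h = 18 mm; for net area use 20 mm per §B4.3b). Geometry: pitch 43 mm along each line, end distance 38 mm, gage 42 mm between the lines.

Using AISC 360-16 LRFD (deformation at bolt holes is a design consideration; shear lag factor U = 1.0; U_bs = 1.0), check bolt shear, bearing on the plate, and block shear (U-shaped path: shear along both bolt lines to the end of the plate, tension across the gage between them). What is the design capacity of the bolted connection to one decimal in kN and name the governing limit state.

Bolt shear: A_b = π(16)²/4 = 201.06 mm². φR_n = 0.75 × 469 × 201.06 × 4 × 1 = 282.9 kN.
Bearing (12 mm plate, F_u = 450 MPa): end bolts L_c = 38 − 18/2 = 29, R_n = min(1.2×29×12×450, 2.4×16×12×450) = 187.92 kN/bolt; interior L_c = 43 − 18 = 25, R_n = 162 kN/bolt. φR_n = 0.75 × (2×187.92 + 2×162) = 524.9 kN.
Block shear: shear path 2×[38+1×43] = 2×81 mm, A_gv = 1944, A_nv = 2×(81 − 1.5×20)×12 = 1224 mm²; tension across gage: (42 − 1×20)×12 = 264 mm². R_n = min(0.6×450×1224, 0.6×350×1944) + 1.0×450×264 = min(330.48, 408.24) + 118.8 = 449.28 kN. φR_n = 0.75 × 449.28 = 337.0 kN.
Governing: min(282.9, 524.9, 337.0) = 282.9 kN → bolt shear.

282.9 kN (bolt shear governs)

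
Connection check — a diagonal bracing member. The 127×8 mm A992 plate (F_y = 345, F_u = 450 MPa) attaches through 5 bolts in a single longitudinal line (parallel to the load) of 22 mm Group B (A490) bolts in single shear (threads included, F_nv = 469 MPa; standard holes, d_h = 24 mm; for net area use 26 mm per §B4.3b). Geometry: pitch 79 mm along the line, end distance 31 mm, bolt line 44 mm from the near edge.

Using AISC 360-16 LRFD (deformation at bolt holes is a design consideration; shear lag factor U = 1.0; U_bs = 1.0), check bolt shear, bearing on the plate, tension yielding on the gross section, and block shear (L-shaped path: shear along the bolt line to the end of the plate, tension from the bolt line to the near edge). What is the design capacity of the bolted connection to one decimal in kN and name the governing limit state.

315.5 kN (gross-section yield governs)

Bolt shear: A_b = π(22)²/4 = 380.13 mm². φR_n = 0.75 × 469 × 380.13 × 5 × 1 = 668.6 kN.
Bearing (8 mm plate, F_u = 450 MPa): end bolts L_c = 31 − 24/2 = 19, R_n = min(1.2×19×8×450, 2.4×22×8×450) = 82.08 kN/bolt; interior L_c = 79 − 24 = 55, R_n = 190.08 kN/bolt. φR_n = 0.75 × (1×82.08 + 4×190.08) = 631.8 kN.
Tension yield (gross): A_g = 127×8 = 1016 mm². φR_n = 0.90 × 345 × 1016 = 315.5 kN.
Block shear: shear path 1×[31+4×79] = 1×347 mm, A_gv = 2776, A_nv = 1×(347 − 4.5×26)×8 = 1840 mm²; tension to near edge: (44 − 0.5×26)×8 = 248 mm². R_n = min(0.6×450×1840, 0.6×345×2776) + 1.0×450×248 = min(496.8, 574.63) + 111.6 = 608.4 kN. φR_n = 0.75 × 608.4 = 456.3 kN.
Governing: min(668.6, 631.8, 315.5, 456.3) = 315.5 kN → gross-section yield.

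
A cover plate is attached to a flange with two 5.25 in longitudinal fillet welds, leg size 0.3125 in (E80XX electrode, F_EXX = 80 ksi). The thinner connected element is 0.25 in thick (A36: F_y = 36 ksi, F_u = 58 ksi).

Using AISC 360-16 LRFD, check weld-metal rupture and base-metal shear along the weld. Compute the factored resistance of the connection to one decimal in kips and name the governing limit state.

Weld metal: throat = 0.707×0.3125 = 0.22094 in, L = 2×5.25 = 10.5 in. φR_n = 0.75 × 0.6 × 80 × 0.22094 × 10.5 = 83.5 kips.
Base metal shear (0.25 in plate): yield φR_n = 1.0×0.6×36×0.25×10.5 = 56.7 kips; rupture φR_n = 0.75×0.6×58×0.25×10.5 = 68.5 kips; take 56.7 kips (yield).
Governing: min(83.5, 56.7) = 56.7 kips → base-metal shear.

56.7 kips (base-metal shear governs)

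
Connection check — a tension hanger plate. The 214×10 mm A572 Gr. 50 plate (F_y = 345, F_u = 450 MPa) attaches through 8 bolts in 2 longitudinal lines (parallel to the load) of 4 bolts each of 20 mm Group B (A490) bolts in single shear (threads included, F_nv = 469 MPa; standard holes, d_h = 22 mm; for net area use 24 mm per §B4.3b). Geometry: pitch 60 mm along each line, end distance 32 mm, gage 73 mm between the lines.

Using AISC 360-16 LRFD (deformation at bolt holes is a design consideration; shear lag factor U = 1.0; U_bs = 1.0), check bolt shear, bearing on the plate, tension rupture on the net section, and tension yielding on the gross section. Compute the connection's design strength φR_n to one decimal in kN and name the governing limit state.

560.3 kN (net-section rupture governs)

Bolt shear: A_b = π(20)²/4 = 314.16 mm². φR_n = 0.75 × 469 × 314.16 × 8 × 1 = 884.0 kN.
Bearing (10 mm plate, F_u = 450 MPa): end bolts L_c = 32 − 22/2 = 21, R_n = min(1.2×21×10×450, 2.4×20×10×450) = 113.4 kN/bolt; interior L_c = 60 − 22 = 38, R_n = 205.2 kN/bolt. φR_n = 0.75 × (2×113.4 + 6×205.2) = 1093.5 kN.
Tension rupture (net): A_n = (214 − 2×24)×10 = 1660 mm² (U = 1.0, A_e = A_n). φR_n = 0.75 × 450 × 1660 = 560.3 kN.
Tension yield (gross): A_g = 214×10 = 2140 mm². φR_n = 0.90 × 345 × 2140 = 664.5 kN.
Governing: min(884.0, 1093.5, 560.3, 664.5) = 560.3 kN → net-section rupture.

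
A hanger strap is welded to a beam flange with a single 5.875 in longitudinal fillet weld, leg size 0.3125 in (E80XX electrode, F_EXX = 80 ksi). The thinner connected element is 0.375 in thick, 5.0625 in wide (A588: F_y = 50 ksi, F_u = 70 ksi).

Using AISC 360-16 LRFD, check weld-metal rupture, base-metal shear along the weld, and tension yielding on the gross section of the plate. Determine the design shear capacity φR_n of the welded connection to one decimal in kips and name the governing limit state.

Weld metal: throat = 0.707×0.3125 = 0.22094 in, L = 5.875 in. φR_n = 0.75 × 0.6 × 80 × 0.22094 × 5.875 = 46.7 kips.
Base metal shear (0.375 in plate): yield φR_n = 1.0×0.6×50×0.375×5.875 = 66.1 kips; rupture φR_n = 0.75×0.6×70×0.375×5.875 = 69.4 kips; take 66.1 kips (yield).
Tension yield (gross): A_g = 5.0625×0.375 = 1.8984 in². φR_n = 0.90 × 50 × 1.8984 = 85.4 kips.
Governing: min(46.7, 66.1, 85.4) = 46.7 kips → weld metal.

46.7 kips (weld metal governs)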